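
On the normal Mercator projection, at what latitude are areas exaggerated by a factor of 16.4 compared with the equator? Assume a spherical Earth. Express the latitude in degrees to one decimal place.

75.7°

Mercator areal scale is sec²φ.
sec²φ = 16.4  ⇒  cos²φ = 0.06098  ⇒  cos φ = 0.2469.
φ = arccos(0.2469) ≈ 75.7°.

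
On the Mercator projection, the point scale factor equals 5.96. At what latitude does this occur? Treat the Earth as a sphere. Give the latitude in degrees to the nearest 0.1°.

Mercator scale is k = sec φ = 1/cos φ.
1/cos φ = 5.96  ⇒  cos φ = 0.1678  ⇒  φ = arccos(0.1678) ≈ 80.3°.

80.3°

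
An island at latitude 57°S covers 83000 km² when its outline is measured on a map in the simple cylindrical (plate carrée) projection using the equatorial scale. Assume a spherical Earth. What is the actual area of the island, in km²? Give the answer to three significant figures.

45200 km²

For the equirectangular projection with φ₀ = 0 (plate carrée), h = 1 along meridians and k = sec φ along parallels.
Areal scale = h·k = 1 × sec φ; at 57°, h = 1.000, k = 1.836, so h·k = 1.836.
True area = apparent / (areal scale) = 83000 / 1.836 ≈ 45200 km².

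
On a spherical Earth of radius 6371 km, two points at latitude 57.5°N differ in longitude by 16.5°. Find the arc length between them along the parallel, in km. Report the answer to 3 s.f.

986 km

Arc length along a parallel = R cos φ · Δλ (with Δλ in radians).
= 6371 × cos 57.5° × (16.5° × π/180) = 6371 × 0.5373 × 0.2880 ≈ 986 km.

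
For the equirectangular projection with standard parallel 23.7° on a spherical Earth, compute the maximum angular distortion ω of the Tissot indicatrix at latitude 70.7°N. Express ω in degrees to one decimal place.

56.0°

In the equirectangular projection with standard parallel φ₀ = 23.7° (x = Rλ cos φ₀, y = Rφ), meridians are true-scale (h = 1) and the parallel scale is k = cos φ₀ / cos φ.
At 70.7°: h = 1.000, k = 2.770; principal scales a = 2.770, b = 1.000.
sin(ω/2) = (a − b)/(a + b) = 1.770/3.770 = 0.4696, so ω = 2 arcsin(0.4696) ≈ 56.0°.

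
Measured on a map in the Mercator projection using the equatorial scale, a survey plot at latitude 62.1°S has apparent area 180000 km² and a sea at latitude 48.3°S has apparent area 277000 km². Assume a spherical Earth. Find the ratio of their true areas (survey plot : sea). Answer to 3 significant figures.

0.322

Since Mercator area scale is 1/cos²φ, the true area equals the apparent area multiplied by cos²φ.
True area of survey plot: 180000 × cos²(62.1°) = 180000 × 0.2190 = 39410 km².
True area of sea: 277000 × cos²(48.3°) = 277000 × 0.4425 = 122600 km².
Ratio = 39410 / 122600 ≈ 0.322.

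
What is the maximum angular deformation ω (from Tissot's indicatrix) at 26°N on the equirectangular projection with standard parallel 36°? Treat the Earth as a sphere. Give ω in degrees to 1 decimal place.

6.0°

The equidistant cylindrical projection with φ₀ = 36° has h = 1 (meridians true) and k = cos φ₀ / cos φ along parallels.
At 26°: h = 1.000, k = 0.9001; principal scales a = 1.000, b = 0.9001.
sin(ω/2) = (a − b)/(a + b) = 0.09989/1.900 = 0.05257, so ω = 2 arcsin(0.05257) ≈ 6.0°.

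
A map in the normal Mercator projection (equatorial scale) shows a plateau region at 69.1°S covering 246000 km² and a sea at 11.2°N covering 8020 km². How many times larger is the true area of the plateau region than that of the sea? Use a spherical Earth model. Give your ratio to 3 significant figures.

4.06

Mercator's areal exaggeration is sec²φ; hence true area = (apparent area) · cos²φ.
True area of plateau region: 246000 × cos²(69.1°) = 246000 × 0.1273 = 31310 km².
True area of sea: 8020 × cos²(11.2°) = 8020 × 0.9623 = 7717 km².
Ratio = 31310 / 7717 ≈ 4.06.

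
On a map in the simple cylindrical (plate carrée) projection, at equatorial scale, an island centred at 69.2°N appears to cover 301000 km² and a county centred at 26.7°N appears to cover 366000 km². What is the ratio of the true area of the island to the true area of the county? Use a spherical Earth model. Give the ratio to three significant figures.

0.327

Plate carrée has h = 1 and k = sec φ, giving areal scale sec φ; true area = (apparent area) · cos φ.
True area of island: 301000 × cos(69.2°) = 301000 × 0.3551 = 106900 km².
True area of county: 366000 × cos(26.7°) = 366000 × 0.8934 = 327000 km².
Ratio = 106900 / 327000 ≈ 0.327.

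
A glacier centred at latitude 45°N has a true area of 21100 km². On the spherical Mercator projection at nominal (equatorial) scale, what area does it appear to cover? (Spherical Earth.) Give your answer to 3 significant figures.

42200 km²

For Mercator, h = k = sec φ (a conformal cylindrical projection has a single point scale, 1/cos φ).
Areal scale = k² = sec²φ = 1/cos²(45°) = 1/0.7071² = 2.000.
Apparent area = 21100 × 2.000 ≈ 42200 km².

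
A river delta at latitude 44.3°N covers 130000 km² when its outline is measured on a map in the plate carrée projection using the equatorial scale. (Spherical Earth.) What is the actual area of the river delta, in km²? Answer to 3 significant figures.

93000 km²

Plate carrée maps x = Rλ, y = Rφ. The meridian scale is h = 1 and the parallel scale is k = 1/cos φ = sec φ.
Areal scale = h·k = 1 × sec φ; at 44.3°, h = 1.000, k = 1.397, so h·k = 1.397.
True area = apparent / (areal scale) = 130000 / 1.397 ≈ 93000 km².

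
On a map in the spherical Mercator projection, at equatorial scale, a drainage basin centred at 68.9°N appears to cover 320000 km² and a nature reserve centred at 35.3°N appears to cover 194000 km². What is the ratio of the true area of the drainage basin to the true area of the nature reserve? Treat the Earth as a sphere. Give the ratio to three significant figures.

Mercator's areal exaggeration is sec²φ; hence true area = (apparent area) · cos²φ.
True area of drainage basin: 320000 × cos²(68.9°) = 320000 × 0.1296 = 41470 km².
True area of nature reserve: 194000 × cos²(35.3°) = 194000 × 0.6661 = 129200 km².
Ratio = 41470 / 129200 ≈ 0.321.

0.321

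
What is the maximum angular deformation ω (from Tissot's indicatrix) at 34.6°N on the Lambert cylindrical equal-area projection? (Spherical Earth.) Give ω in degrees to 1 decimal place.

The Lambert cylindrical equal-area projection is the cylindrical equal-area projection with its standard parallel at the equator (φ₀ = 0). For cylindrical equal-area with standard parallel φ₀, h = cos φ / cos φ₀ and k = cos φ₀ / cos φ, so h·k = 1.
At 34.6°: h = 0.8231, k = 1.215; principal scales a = 1.215, b = 0.8231.
sin(ω/2) = (a − b)/(a + b) = 0.3917/2.038 = 0.1922, so ω = 2 arcsin(0.1922) ≈ 22.2°.

22.2°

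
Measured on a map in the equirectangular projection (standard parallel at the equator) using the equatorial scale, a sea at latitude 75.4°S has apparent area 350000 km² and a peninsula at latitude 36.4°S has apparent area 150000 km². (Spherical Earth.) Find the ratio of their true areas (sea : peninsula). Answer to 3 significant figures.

0.731

Plate carrée has h = 1 and k = sec φ, giving areal scale sec φ; true area = (apparent area) · cos φ.
True area of sea: 350000 × cos(75.4°) = 350000 × 0.2521 = 88220 km².
True area of peninsula: 150000 × cos(36.4°) = 150000 × 0.8049 = 120700 km².
Ratio = 88220 / 120700 ≈ 0.731.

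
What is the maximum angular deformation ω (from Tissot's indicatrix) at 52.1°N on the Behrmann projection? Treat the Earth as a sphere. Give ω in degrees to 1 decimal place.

Behrmann is a cylindrical equal-area projection with standard parallels at ±30°. For cylindrical equal-area with standard parallel φ₀, h = cos φ / cos φ₀ and k = cos φ₀ / cos φ, so h·k = 1.
At 52.1°: h = 0.7093, k = 1.410; principal scales a = 1.410, b = 0.7093.
sin(ω/2) = (a − b)/(a + b) = 0.7005/2.119 = 0.3306, so ω = 2 arcsin(0.3306) ≈ 38.6°.

38.6°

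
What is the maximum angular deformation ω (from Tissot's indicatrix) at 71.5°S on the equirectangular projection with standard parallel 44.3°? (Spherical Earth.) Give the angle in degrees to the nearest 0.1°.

With standard parallel φ₀ = 44.3°, the equirectangular projection gives x = Rλ cos φ₀, y = Rφ, so h = 1 and k = cos 44.3° / cos φ.
At 71.5°: h = 1.000, k = 2.256; principal scales a = 2.256, b = 1.000.
sin(ω/2) = (a − b)/(a + b) = 1.256/3.256 = 0.3857, so ω = 2 arcsin(0.3857) ≈ 45.4°.

45.4°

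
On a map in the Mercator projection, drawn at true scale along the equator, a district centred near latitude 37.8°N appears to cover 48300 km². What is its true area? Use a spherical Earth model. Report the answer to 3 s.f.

30200 km²

Mercator is conformal, so the point scale is isotropic: h = k = sec φ = 1/cos φ.
Areal scale = k² = sec²φ = 1/cos²(37.8°) = 1/0.7902² = 1.602.
True area = apparent / (areal scale) = 48300 / 1.602 ≈ 30200 km².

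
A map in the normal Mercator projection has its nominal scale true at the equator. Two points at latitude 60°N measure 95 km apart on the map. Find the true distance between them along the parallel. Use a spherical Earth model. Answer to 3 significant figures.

For Mercator, h = k = sec φ (a conformal cylindrical projection has a single point scale, 1/cos φ).
Along the parallel at 60°, map distances are exaggerated by k = sec 60° = 2.000.
True distance = 95 / 2.000 = 95 × cos 60° ≈ 47.5 km.

47.5 km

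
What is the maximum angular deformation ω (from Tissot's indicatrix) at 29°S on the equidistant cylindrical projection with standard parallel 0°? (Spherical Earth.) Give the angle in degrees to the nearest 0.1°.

7.7°

For the equirectangular projection with φ₀ = 0 (plate carrée), h = 1 along meridians and k = sec φ along parallels.
At 29°: h = 1.000, k = 1.143; principal scales a = 1.143, b = 1.000.
sin(ω/2) = (a − b)/(a + b) = 0.1434/2.143 = 0.06688, so ω = 2 arcsin(0.06688) ≈ 7.7°.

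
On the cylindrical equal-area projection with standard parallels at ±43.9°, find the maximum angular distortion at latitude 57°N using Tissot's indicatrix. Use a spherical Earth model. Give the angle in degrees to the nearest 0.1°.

31.7°

A cylindrical equal-area projection with standard parallel φ₀ has meridian scale h = cos φ / cos φ₀ and parallel scale k = cos φ₀ / cos φ (so areas are preserved, h·k = 1).
At 57°: h = 0.7559, k = 1.323; principal scales a = 1.323, b = 0.7559.
sin(ω/2) = (a − b)/(a + b) = 0.5671/2.079 = 0.2728, so ω = 2 arcsin(0.2728) ≈ 31.7°.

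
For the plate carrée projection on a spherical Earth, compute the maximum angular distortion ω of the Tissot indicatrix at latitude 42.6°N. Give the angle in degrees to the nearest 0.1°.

In the plate carrée (x = Rλ, y = Rφ), meridians are true-scale (h = 1) and parallels are stretched by k = sec φ.
At 42.6°: h = 1.000, k = 1.359; principal scales a = 1.359, b = 1.000.
sin(ω/2) = (a − b)/(a + b) = 0.3585/2.359 = 0.1520, so ω = 2 arcsin(0.1520) ≈ 17.5°.

17.5°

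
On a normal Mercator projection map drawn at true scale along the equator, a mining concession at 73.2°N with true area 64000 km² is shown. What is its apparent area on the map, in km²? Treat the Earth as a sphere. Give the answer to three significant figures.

The Mercator projection is conformal; its linear scale factor is the same in every direction and equals sec φ = 1/cos φ.
Areal scale = k² = sec²φ = 1/cos²(73.2°) = 1/0.2890² = 11.97.
Apparent area = 64000 × 11.97 ≈ 766000 km².

766000 km²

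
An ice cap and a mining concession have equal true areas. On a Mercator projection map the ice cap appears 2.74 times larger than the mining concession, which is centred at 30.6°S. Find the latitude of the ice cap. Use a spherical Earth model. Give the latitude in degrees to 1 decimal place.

Mercator areal scale is sec²φ, so apparent-area ratio = sec²φ₁ / sec²φ₂ = cos²φ₂ / cos²φ₁.
cos²φ₂ / cos²φ₁ = 2.74  ⇒  cos φ₁ = cos 30.6° / √2.74 = 0.8607/1.655 = 0.5200.
φ₁ = arccos(0.5200) ≈ 58.7°.

58.7°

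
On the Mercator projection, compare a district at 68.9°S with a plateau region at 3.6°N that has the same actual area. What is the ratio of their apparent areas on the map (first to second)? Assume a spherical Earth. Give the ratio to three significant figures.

On Mercator, area is exaggerated by sec²φ = 1/cos²φ.
At 68.9°: sec²(68.9°) = 1/0.3600² = 7.716.
At 3.6°: sec²(3.6°) = 1/0.9980² = 1.004.
Ratio = 7.716/1.004 = cos²(3.6°)/cos²(68.9°) ≈ 7.69.

7.69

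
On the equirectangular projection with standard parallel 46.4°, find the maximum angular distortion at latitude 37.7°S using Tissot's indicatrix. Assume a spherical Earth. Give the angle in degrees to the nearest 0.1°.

7.9°

In the equirectangular projection with standard parallel φ₀ = 46.4° (x = Rλ cos φ₀, y = Rφ), meridians are true-scale (h = 1) and the parallel scale is k = cos φ₀ / cos φ.
At 37.7°: h = 1.000, k = 0.8716; principal scales a = 1.000, b = 0.8716.
sin(ω/2) = (a − b)/(a + b) = 0.1284/1.872 = 0.06861, so ω = 2 arcsin(0.06861) ≈ 7.9°.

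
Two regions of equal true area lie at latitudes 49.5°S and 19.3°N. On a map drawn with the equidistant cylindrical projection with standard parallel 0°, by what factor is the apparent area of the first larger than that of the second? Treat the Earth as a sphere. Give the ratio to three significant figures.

For the equirectangular projection with φ₀ = 0 (plate carrée), h = 1 along meridians and k = sec φ along parallels.
Areal scale at 49.5°: h·k = 1.000 × 1.540 = 1.540.
Areal scale at 19.3°: h·k = 1.000 × 1.060 = 1.060.
Ratio = 1.540/1.060 ≈ 1.45.

1.45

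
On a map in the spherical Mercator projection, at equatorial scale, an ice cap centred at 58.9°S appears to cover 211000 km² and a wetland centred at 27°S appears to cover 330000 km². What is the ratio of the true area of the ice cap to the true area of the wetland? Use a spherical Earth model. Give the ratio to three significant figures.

0.215

Since Mercator area scale is 1/cos²φ, the true area equals the apparent area multiplied by cos²φ.
True area of ice cap: 211000 × cos²(58.9°) = 211000 × 0.2668 = 56300 km².
True area of wetland: 330000 × cos²(27°) = 330000 × 0.7939 = 262000 km².
Ratio = 56300 / 262000 ≈ 0.215.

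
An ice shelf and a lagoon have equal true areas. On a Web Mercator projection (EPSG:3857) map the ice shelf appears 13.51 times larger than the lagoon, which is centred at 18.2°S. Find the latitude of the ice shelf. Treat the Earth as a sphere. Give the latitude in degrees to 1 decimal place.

75.0°

Mercator areal scale is sec²φ, so apparent-area ratio = sec²φ₁ / sec²φ₂ = cos²φ₂ / cos²φ₁.
cos²φ₂ / cos²φ₁ = 13.51  ⇒  cos φ₁ = cos 18.2° / √13.51 = 0.9500/3.676 = 0.2585.
φ₁ = arccos(0.2585) ≈ 75.0°.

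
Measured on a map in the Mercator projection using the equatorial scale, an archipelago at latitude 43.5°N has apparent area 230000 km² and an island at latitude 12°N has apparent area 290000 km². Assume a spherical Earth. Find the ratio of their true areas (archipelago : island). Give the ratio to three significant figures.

0.436

Since Mercator area scale is 1/cos²φ, the true area equals the apparent area multiplied by cos²φ.
True area of archipelago: 230000 × cos²(43.5°) = 230000 × 0.5262 = 121000 km².
True area of island: 290000 × cos²(12°) = 290000 × 0.9568 = 277500 km².
Ratio = 121000 / 277500 ≈ 0.436.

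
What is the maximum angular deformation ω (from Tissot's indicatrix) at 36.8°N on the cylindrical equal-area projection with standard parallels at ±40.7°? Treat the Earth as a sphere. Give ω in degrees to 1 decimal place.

Cylindrical equal-area (φ₀ = 40.7°): h = cos φ / cos 40.7° along meridians, k = cos 40.7° / cos φ along parallels; h·k = 1.
At 36.8°: h = 1.056, k = 0.9468; principal scales a = 1.056, b = 0.9468.
sin(ω/2) = (a − b)/(a + b) = 0.1094/2.003 = 0.05461, so ω = 2 arcsin(0.05461) ≈ 6.3°.

6.3°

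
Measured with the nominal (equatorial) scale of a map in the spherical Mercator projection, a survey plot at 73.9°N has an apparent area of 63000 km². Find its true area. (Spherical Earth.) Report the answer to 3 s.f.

4840 km²

The Mercator projection is conformal; its linear scale factor is the same in every direction and equals sec φ = 1/cos φ.
Areal scale = k² = sec²φ = 1/cos²(73.9°) = 1/0.2773² = 13.00.
True area = apparent / (areal scale) = 63000 / 13.00 ≈ 4840 km².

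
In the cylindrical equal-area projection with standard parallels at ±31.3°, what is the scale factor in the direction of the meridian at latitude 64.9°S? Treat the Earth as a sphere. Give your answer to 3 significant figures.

A cylindrical equal-area projection with standard parallel φ₀ has meridian scale h = cos φ / cos φ₀ and parallel scale k = cos φ₀ / cos φ (so areas are preserved, h·k = 1).
h = cos 64.9° / cos 31.3° = 0.4242/0.8545 = 0.4965.

0.496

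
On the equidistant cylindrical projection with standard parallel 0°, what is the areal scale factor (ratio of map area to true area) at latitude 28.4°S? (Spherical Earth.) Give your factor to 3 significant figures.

1.14

Plate carrée maps x = Rλ, y = Rφ. The meridian scale is h = 1 and the parallel scale is k = 1/cos φ = sec φ.
Areal scale = h·k = 1 × sec φ; at 28.4°, h = 1.000, k = 1.137, so h·k = 1.137.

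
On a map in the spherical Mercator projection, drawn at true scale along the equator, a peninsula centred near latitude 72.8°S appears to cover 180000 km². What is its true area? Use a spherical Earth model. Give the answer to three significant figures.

Mercator is conformal, so the point scale is isotropic: h = k = sec φ = 1/cos φ.
Areal scale = k² = sec²φ = 1/cos²(72.8°) = 1/0.2957² = 11.44.
True area = apparent / (areal scale) = 180000 / 11.44 ≈ 15700 km².

15700 km²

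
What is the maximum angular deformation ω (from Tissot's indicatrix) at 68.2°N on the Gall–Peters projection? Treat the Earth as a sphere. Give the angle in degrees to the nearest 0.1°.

The Gall–Peters projection is cylindrical equal-area with φ₀ = 45°. For cylindrical equal-area with standard parallel φ₀, h = cos φ / cos φ₀ and k = cos φ₀ / cos φ, so h·k = 1.
At 68.2°: h = 0.5252, k = 1.904; principal scales a = 1.904, b = 0.5252.
sin(ω/2) = (a − b)/(a + b) = 1.379/2.429 = 0.5676, so ω = 2 arcsin(0.5676) ≈ 69.2°.

69.2°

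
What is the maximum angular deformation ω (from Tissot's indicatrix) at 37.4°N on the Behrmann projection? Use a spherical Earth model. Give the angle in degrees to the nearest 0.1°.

Behrmann is a cylindrical equal-area projection with standard parallels at ±30°. For cylindrical equal-area with standard parallel φ₀, h = cos φ / cos φ₀ and k = cos φ₀ / cos φ, so h·k = 1.
At 37.4°: h = 0.9173, k = 1.090; principal scales a = 1.090, b = 0.9173.
sin(ω/2) = (a − b)/(a + b) = 0.1728/2.007 = 0.08610, so ω = 2 arcsin(0.08610) ≈ 9.9°.

9.9°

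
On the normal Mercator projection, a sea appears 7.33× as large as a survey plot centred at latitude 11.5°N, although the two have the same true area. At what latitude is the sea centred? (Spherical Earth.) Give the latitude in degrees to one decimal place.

68.8°

Mercator areal scale is sec²φ, so apparent-area ratio = sec²φ₁ / sec²φ₂ = cos²φ₂ / cos²φ₁.
cos²φ₂ / cos²φ₁ = 7.33  ⇒  cos φ₁ = cos 11.5° / √7.33 = 0.9799/2.707 = 0.3619.
φ₁ = arccos(0.3619) ≈ 68.8°.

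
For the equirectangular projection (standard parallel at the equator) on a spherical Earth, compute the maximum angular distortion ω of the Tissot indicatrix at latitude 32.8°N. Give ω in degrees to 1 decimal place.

For the equirectangular projection with φ₀ = 0 (plate carrée), h = 1 along meridians and k = sec φ along parallels.
At 32.8°: h = 1.000, k = 1.190; principal scales a = 1.190, b = 1.000.
sin(ω/2) = (a − b)/(a + b) = 0.1897/2.190 = 0.08662, so ω = 2 arcsin(0.08662) ≈ 9.9°.

9.9°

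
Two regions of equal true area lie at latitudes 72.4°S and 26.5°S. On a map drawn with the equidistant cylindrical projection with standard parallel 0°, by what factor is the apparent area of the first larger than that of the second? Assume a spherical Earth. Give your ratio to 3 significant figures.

2.96

In the plate carrée (x = Rλ, y = Rφ), meridians are true-scale (h = 1) and parallels are stretched by k = sec φ.
Areal scale at 72.4°: h·k = 1.000 × 3.307 = 3.307.
Areal scale at 26.5°: h·k = 1.000 × 1.117 = 1.117.
Ratio = 3.307/1.117 ≈ 2.96.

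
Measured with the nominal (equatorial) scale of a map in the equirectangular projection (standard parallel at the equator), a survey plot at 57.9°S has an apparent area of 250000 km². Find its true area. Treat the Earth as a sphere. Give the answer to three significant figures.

133000 km²

In the plate carrée (x = Rλ, y = Rφ), meridians are true-scale (h = 1) and parallels are stretched by k = sec φ.
Areal scale = h·k = 1 × sec φ; at 57.9°, h = 1.000, k = 1.882, so h·k = 1.882.
True area = apparent / (areal scale) = 250000 / 1.882 ≈ 133000 km².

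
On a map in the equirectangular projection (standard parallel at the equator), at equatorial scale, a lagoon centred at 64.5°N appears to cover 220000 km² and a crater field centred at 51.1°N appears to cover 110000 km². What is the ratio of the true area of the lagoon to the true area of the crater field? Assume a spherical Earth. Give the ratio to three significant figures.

1.37

Plate carrée has h = 1 and k = sec φ, giving areal scale sec φ; true area = (apparent area) · cos φ.
True area of lagoon: 220000 × cos(64.5°) = 220000 × 0.4305 = 94710 km².
True area of crater field: 110000 × cos(51.1°) = 110000 × 0.6280 = 69080 km².
Ratio = 94710 / 69080 ≈ 1.37.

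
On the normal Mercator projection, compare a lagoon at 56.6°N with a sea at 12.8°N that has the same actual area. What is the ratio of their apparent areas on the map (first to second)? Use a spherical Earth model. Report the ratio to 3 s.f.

Mercator areal scale is sec²φ.
At 56.6°: sec²(56.6°) = 1/0.5505² = 3.300.
At 12.8°: sec²(12.8°) = 1/0.9751² = 1.052.
Ratio = 3.300/1.052 = cos²(12.8°)/cos²(56.6°) ≈ 3.14.

3.14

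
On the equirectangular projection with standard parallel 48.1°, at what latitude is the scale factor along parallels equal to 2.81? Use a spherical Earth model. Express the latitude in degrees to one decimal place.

76.3°

In the equirectangular projection with standard parallel φ₀ = 48.1° (x = Rλ cos φ₀, y = Rφ), meridians are true-scale (h = 1) and the parallel scale is k = cos φ₀ / cos φ.
k = cos φ₀ / cos φ = 2.81  ⇒  cos φ = cos 48.1° / 2.81 = 0.2377.
φ = arccos(0.2377) ≈ 76.3°.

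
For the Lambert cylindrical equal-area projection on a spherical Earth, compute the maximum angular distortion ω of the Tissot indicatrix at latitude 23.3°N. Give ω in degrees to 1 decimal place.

9.7°

The Lambert cylindrical equal-area projection is the cylindrical equal-area projection with its standard parallel at the equator (φ₀ = 0). A cylindrical equal-area projection with standard parallel φ₀ has meridian scale h = cos φ / cos φ₀ and parallel scale k = cos φ₀ / cos φ (so areas are preserved, h·k = 1).
At 23.3°: h = 0.9184, k = 1.089; principal scales a = 1.089, b = 0.9184.
sin(ω/2) = (a − b)/(a + b) = 0.1703/2.007 = 0.08487, so ω = 2 arcsin(0.08487) ≈ 9.7°.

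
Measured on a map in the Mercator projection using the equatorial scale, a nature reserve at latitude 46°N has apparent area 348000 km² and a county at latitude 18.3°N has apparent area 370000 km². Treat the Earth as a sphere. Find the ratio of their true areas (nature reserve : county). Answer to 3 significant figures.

0.503

Mercator's areal exaggeration is sec²φ; hence true area = (apparent area) · cos²φ.
True area of nature reserve: 348000 × cos²(46°) = 348000 × 0.4826 = 167900 km².
True area of county: 370000 × cos²(18.3°) = 370000 × 0.9014 = 333500 km².
Ratio = 167900 / 333500 ≈ 0.503.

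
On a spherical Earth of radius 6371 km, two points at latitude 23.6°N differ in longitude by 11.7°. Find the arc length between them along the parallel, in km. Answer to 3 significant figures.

Arc length along a parallel = R cos φ · Δλ (with Δλ in radians).
= 6371 × cos 23.6° × (11.7° × π/180) = 6371 × 0.9164 × 0.2042 ≈ 1190 km.

1190 km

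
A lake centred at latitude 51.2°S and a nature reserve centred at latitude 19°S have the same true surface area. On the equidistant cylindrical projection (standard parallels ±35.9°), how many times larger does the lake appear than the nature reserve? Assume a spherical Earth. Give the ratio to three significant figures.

1.51

The equidistant cylindrical projection with φ₀ = 35.9° has h = 1 (meridians true) and k = cos φ₀ / cos φ along parallels.
Areal scale at 51.2°: h·k = 1.000 × 1.293 = 1.293.
Areal scale at 19°: h·k = 1.000 × 0.8567 = 0.8567.
Ratio = 1.293/0.8567 ≈ 1.51.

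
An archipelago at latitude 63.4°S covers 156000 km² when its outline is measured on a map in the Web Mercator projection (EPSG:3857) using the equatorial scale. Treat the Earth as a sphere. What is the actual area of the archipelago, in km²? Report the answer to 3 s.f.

31300 km²

The Mercator projection is conformal; its linear scale factor is the same in every direction and equals sec φ = 1/cos φ.
Areal scale = k² = sec²φ = 1/cos²(63.4°) = 1/0.4478² = 4.988.
True area = apparent / (areal scale) = 156000 / 4.988 ≈ 31300 km².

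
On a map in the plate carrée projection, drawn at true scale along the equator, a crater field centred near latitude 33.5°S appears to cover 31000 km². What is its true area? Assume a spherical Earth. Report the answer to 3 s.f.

25900 km²

Plate carrée maps x = Rλ, y = Rφ. The meridian scale is h = 1 and the parallel scale is k = 1/cos φ = sec φ.
Areal scale = h·k = 1 × sec φ; at 33.5°, h = 1.000, k = 1.199, so h·k = 1.199.
True area = apparent / (areal scale) = 31000 / 1.199 ≈ 25900 km².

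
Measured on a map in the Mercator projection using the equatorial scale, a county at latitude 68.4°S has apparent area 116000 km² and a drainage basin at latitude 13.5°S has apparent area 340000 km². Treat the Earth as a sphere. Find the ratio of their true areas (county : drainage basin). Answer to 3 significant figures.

Mercator's areal exaggeration is sec²φ; hence true area = (apparent area) · cos²φ.
True area of county: 116000 × cos²(68.4°) = 116000 × 0.1355 = 15720 km².
True area of drainage basin: 340000 × cos²(13.5°) = 340000 × 0.9455 = 321500 km².
Ratio = 15720 / 321500 ≈ 0.0489.

0.0489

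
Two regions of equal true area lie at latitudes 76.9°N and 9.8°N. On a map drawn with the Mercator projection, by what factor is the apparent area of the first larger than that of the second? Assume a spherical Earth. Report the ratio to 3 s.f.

On Mercator, area is exaggerated by sec²φ = 1/cos²φ.
At 76.9°: sec²(76.9°) = 1/0.2267² = 19.47.
At 9.8°: sec²(9.8°) = 1/0.9854² = 1.030.
Ratio = 19.47/1.030 = cos²(9.8°)/cos²(76.9°) ≈ 18.9.

18.9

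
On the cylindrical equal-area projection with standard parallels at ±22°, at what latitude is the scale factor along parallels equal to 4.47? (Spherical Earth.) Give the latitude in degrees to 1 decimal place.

For cylindrical equal-area with standard parallel φ₀, h = cos φ / cos φ₀ and k = cos φ₀ / cos φ, so h·k = 1.
k = cos φ₀ / cos φ = 4.47  ⇒  cos φ = cos 22° / 4.47 = 0.2074.
φ = arccos(0.2074) ≈ 78.0°.

78.0°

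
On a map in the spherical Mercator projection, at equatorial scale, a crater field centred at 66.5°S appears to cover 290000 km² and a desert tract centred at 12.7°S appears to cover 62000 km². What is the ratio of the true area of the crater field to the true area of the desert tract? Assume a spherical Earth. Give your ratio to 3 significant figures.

Mercator's areal exaggeration is sec²φ; hence true area = (apparent area) · cos²φ.
True area of crater field: 290000 × cos²(66.5°) = 290000 × 0.1590 = 46110 km².
True area of desert tract: 62000 × cos²(12.7°) = 62000 × 0.9517 = 59000 km².
Ratio = 46110 / 59000 ≈ 0.781.

0.781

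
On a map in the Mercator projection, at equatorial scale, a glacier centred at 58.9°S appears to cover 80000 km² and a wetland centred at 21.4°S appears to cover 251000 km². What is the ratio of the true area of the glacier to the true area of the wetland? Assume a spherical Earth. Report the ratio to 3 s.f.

Since Mercator area scale is 1/cos²φ, the true area equals the apparent area multiplied by cos²φ.
True area of glacier: 80000 × cos²(58.9°) = 80000 × 0.2668 = 21340 km².
True area of wetland: 251000 × cos²(21.4°) = 251000 × 0.8669 = 217600 km².
Ratio = 21340 / 217600 ≈ 0.0981.

0.0981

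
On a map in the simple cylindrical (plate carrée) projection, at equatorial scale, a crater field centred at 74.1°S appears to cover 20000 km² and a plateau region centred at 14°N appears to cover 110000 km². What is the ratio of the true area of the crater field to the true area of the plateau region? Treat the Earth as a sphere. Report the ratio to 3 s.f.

Plate carrée has h = 1 and k = sec φ, giving areal scale sec φ; true area = (apparent area) · cos φ.
True area of crater field: 20000 × cos(74.1°) = 20000 × 0.2740 = 5479 km².
True area of plateau region: 110000 × cos(14°) = 110000 × 0.9703 = 106700 km².
Ratio = 5479 / 106700 ≈ 0.0513.

0.0513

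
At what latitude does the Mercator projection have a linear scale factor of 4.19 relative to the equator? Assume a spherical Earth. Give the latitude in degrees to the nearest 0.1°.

76.2°

Mercator scale is k = sec φ = 1/cos φ.
1/cos φ = 4.19  ⇒  cos φ = 0.2387  ⇒  φ = arccos(0.2387) ≈ 76.2°.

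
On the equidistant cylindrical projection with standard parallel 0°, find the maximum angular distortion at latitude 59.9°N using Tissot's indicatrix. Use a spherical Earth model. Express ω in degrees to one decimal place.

For the equirectangular projection with φ₀ = 0 (plate carrée), h = 1 along meridians and k = sec φ along parallels.
At 59.9°: h = 1.000, k = 1.994; principal scales a = 1.994, b = 1.000.
sin(ω/2) = (a − b)/(a + b) = 0.9940/2.994 = 0.3320, so ω = 2 arcsin(0.3320) ≈ 38.8°.

38.8°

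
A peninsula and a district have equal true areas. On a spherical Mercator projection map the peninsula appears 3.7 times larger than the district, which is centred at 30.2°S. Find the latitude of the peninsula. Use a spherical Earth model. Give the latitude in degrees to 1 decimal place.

Mercator areal scale is sec²φ, so apparent-area ratio = sec²φ₁ / sec²φ₂ = cos²φ₂ / cos²φ₁.
cos²φ₂ / cos²φ₁ = 3.7  ⇒  cos φ₁ = cos 30.2° / √3.7 = 0.8643/1.924 = 0.4493.
φ₁ = arccos(0.4493) ≈ 63.3°.

63.3°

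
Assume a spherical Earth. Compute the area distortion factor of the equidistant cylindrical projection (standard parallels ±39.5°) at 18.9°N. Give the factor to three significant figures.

0.816

With standard parallel φ₀ = 39.5°, the equirectangular projection gives x = Rλ cos φ₀, y = Rφ, so h = 1 and k = cos 39.5° / cos φ.
Areal scale = h·k = 1 × cos φ₀ / cos φ; at 18.9°, h = 1.000, k = 0.8156, so h·k = 0.8156.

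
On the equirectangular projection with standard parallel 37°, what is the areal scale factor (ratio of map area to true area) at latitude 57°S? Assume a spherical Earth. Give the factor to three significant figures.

With standard parallel φ₀ = 37°, the equirectangular projection gives x = Rλ cos φ₀, y = Rφ, so h = 1 and k = cos 37° / cos φ.
Areal scale = h·k = 1 × cos φ₀ / cos φ; at 57°, h = 1.000, k = 1.466, so h·k = 1.466.

1.47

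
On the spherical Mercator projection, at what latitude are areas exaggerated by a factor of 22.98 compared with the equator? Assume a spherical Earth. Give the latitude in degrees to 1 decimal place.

78.0°

Mercator areal scale is sec²φ.
sec²φ = 22.98  ⇒  cos²φ = 0.04352  ⇒  cos φ = 0.2086.
φ = arccos(0.2086) ≈ 78.0°.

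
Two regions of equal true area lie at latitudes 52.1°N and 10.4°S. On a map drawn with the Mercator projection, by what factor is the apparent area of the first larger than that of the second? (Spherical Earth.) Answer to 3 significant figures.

2.56

Mercator areal scale is sec²φ.
At 52.1°: sec²(52.1°) = 1/0.6143² = 2.650.
At 10.4°: sec²(10.4°) = 1/0.9836² = 1.034.
Ratio = 2.650/1.034 = cos²(10.4°)/cos²(52.1°) ≈ 2.56.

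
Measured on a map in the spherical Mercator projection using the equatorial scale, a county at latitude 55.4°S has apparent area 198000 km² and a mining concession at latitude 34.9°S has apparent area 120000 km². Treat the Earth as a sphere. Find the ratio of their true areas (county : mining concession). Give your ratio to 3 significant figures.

Mercator's areal exaggeration is sec²φ; hence true area = (apparent area) · cos²φ.
True area of county: 198000 × cos²(55.4°) = 198000 × 0.3224 = 63840 km².
True area of mining concession: 120000 × cos²(34.9°) = 120000 × 0.6726 = 80720 km².
Ratio = 63840 / 80720 ≈ 0.791.

0.791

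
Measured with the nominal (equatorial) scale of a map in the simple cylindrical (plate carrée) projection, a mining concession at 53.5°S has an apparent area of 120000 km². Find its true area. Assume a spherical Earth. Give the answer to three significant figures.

In the plate carrée (x = Rλ, y = Rφ), meridians are true-scale (h = 1) and parallels are stretched by k = sec φ.
Areal scale = h·k = 1 × sec φ; at 53.5°, h = 1.000, k = 1.681, so h·k = 1.681.
True area = apparent / (areal scale) = 120000 / 1.681 ≈ 71400 km².

71400 km²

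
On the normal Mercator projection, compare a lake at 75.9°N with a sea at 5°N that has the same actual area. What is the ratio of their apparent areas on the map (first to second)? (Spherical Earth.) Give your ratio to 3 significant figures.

On Mercator, area is exaggerated by sec²φ = 1/cos²φ.
At 75.9°: sec²(75.9°) = 1/0.2436² = 16.85.
At 5°: sec²(5°) = 1/0.9962² = 1.008.
Ratio = 16.85/1.008 = cos²(5°)/cos²(75.9°) ≈ 16.7.

16.7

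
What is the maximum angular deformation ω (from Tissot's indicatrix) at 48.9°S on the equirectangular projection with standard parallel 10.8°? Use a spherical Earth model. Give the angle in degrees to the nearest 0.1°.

22.9°

In the equirectangular projection with standard parallel φ₀ = 10.8° (x = Rλ cos φ₀, y = Rφ), meridians are true-scale (h = 1) and the parallel scale is k = cos φ₀ / cos φ.
At 48.9°: h = 1.000, k = 1.494; principal scales a = 1.494, b = 1.000.
sin(ω/2) = (a − b)/(a + b) = 0.4943/2.494 = 0.1982, so ω = 2 arcsin(0.1982) ≈ 22.9°.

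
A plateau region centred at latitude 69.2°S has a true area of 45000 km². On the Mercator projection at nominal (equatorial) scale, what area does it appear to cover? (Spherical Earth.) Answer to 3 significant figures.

The Mercator projection is conformal; its linear scale factor is the same in every direction and equals sec φ = 1/cos φ.
Areal scale = k² = sec²φ = 1/cos²(69.2°) = 1/0.3551² = 7.930.
Apparent area = 45000 × 7.930 ≈ 357000 km².

357000 km²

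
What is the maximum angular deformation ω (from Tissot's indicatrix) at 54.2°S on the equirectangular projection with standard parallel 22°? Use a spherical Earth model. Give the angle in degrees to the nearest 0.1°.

In the equirectangular projection with standard parallel φ₀ = 22° (x = Rλ cos φ₀, y = Rφ), meridians are true-scale (h = 1) and the parallel scale is k = cos φ₀ / cos φ.
At 54.2°: h = 1.000, k = 1.585; principal scales a = 1.585, b = 1.000.
sin(ω/2) = (a − b)/(a + b) = 0.5850/2.585 = 0.2263, so ω = 2 arcsin(0.2263) ≈ 26.2°.

26.2°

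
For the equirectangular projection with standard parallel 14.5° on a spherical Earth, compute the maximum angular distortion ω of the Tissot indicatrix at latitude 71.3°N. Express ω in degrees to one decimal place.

With standard parallel φ₀ = 14.5°, the equirectangular projection gives x = Rλ cos φ₀, y = Rφ, so h = 1 and k = cos 14.5° / cos φ.
At 71.3°: h = 1.000, k = 3.020; principal scales a = 3.020, b = 1.000.
sin(ω/2) = (a − b)/(a + b) = 2.020/4.020 = 0.5024, so ω = 2 arcsin(0.5024) ≈ 60.3°.

60.3°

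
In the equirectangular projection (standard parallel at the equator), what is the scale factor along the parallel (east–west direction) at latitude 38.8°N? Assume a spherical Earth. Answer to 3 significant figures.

Plate carrée maps x = Rλ, y = Rφ. The meridian scale is h = 1 and the parallel scale is k = 1/cos φ = sec φ.
k = 1/cos 38.8° = 1/0.7793 = 1.283.

1.28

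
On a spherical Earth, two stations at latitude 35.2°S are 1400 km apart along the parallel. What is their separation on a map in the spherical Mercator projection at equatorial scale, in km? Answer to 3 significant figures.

For Mercator, h = k = sec φ (a conformal cylindrical projection has a single point scale, 1/cos φ).
Along the parallel, k = sec 35.2° = 1/0.8171 = 1.224.
Map distance = 1400 × 1.224 ≈ 1710 km.

1710 km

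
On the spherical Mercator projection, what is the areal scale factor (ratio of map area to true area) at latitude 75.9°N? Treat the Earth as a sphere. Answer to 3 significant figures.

The Mercator projection is conformal; its linear scale factor is the same in every direction and equals sec φ = 1/cos φ.
Areal scale = k² = sec²φ = 1/cos²(75.9°) = 1/0.2436² = 16.85.

16.8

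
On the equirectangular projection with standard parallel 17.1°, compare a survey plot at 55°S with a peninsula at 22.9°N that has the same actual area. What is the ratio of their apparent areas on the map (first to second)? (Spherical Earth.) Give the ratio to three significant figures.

1.61

With standard parallel φ₀ = 17.1°, the equirectangular projection gives x = Rλ cos φ₀, y = Rφ, so h = 1 and k = cos 17.1° / cos φ.
Areal scale at 55°: h·k = 1.000 × 1.666 = 1.666.
Areal scale at 22.9°: h·k = 1.000 × 1.038 = 1.038.
Ratio = 1.666/1.038 ≈ 1.61.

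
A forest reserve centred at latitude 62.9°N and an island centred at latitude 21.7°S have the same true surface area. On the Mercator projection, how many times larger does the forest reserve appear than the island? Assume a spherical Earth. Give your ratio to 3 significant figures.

Mercator areal scale is sec²φ.
At 62.9°: sec²(62.9°) = 1/0.4555² = 4.819.
At 21.7°: sec²(21.7°) = 1/0.9291² = 1.158.
Ratio = 4.819/1.158 = cos²(21.7°)/cos²(62.9°) ≈ 4.16.

4.16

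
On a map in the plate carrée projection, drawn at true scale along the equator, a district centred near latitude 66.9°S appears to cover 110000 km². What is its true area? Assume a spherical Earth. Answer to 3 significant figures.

In the plate carrée (x = Rλ, y = Rφ), meridians are true-scale (h = 1) and parallels are stretched by k = sec φ.
Areal scale = h·k = 1 × sec φ; at 66.9°, h = 1.000, k = 2.549, so h·k = 2.549.
True area = apparent / (areal scale) = 110000 / 2.549 ≈ 43200 km².

43200 km²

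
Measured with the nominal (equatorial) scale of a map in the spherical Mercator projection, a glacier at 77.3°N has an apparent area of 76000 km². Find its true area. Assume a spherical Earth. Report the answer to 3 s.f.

3670 km²

The Mercator projection is conformal; its linear scale factor is the same in every direction and equals sec φ = 1/cos φ.
Areal scale = k² = sec²φ = 1/cos²(77.3°) = 1/0.2198² = 20.69.
True area = apparent / (areal scale) = 76000 / 20.69 ≈ 3670 km².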